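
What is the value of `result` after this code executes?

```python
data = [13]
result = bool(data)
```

data = [13]; result = True

True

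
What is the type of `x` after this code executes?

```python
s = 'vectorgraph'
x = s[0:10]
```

Slicing a str returns str

str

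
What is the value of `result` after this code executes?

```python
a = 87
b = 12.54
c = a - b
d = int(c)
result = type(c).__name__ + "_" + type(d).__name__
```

a is int; b is float; c is float; d is int; result = 'float_int'

'float_int'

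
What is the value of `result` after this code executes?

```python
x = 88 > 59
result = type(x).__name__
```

x is bool; result = 'bool'

'bool'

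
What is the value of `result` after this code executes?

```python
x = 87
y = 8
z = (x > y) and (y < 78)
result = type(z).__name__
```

x is int; y is int; z is bool; result = 'bool'

'bool'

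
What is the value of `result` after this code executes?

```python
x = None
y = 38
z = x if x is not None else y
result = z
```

x = None; y = 38; z = 38; result = 38

38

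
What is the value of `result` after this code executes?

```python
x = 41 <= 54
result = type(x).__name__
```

x is bool; result = 'bool'

'bool'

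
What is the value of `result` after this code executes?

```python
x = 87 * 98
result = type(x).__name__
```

x is int; result = 'int'

'int'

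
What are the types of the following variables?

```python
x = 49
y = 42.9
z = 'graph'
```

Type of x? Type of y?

x is assigned a bare integer (no decimal point), so it is an int; y is assigned a number with a decimal point, so it is a float

int, float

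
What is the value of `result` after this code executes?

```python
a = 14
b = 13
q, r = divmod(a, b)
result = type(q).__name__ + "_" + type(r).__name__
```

a is int; b is int; q is int; r is int; result = 'int_int'

'int_int'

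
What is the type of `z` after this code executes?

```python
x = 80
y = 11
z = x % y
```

int % int = int

int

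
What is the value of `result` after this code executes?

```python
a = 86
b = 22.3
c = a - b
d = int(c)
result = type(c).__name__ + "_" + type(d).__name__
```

a is int; b is float; c is float; d is int; result = 'float_int'

'float_int'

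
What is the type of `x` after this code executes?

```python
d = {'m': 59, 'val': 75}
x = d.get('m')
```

dict.get() returns value type when found

int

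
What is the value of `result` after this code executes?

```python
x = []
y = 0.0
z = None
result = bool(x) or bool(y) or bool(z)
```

x = []; y = 0.0; z = None; result = False

False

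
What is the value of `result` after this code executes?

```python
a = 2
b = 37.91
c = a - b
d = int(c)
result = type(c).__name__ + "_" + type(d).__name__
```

a is int; b is float; c is float; d is int; result = 'float_int'

'float_int'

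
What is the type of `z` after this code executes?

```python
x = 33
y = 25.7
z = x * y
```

int * float = float

float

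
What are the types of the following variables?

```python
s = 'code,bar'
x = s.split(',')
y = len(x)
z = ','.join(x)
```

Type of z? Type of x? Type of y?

str.join() returns str; str.split() returns list; len() returns int

str, list, int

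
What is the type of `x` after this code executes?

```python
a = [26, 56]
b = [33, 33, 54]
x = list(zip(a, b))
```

list(zip()) returns a list of tuples

list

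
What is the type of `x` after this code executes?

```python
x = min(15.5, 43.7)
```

min() of floats returns float

float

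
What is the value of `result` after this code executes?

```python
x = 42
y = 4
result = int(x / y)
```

x = 42; y = 4; result = 10

10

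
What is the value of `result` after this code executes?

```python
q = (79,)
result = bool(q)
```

q = (79,); result = True

True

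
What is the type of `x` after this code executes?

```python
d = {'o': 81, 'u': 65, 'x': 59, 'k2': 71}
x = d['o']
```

Accessing dict[str, int] with str key returns int

int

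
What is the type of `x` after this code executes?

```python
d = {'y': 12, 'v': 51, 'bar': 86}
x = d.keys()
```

.keys() returns dict_keys view

dict_keys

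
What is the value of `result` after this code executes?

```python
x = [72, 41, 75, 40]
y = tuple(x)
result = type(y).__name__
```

x is list; y is tuple; result = 'tuple'

'tuple'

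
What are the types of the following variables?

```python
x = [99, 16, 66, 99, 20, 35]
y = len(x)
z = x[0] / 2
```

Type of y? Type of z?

len() returns int; int / int = float

int, float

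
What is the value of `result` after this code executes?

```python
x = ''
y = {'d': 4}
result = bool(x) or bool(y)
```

x = ''; y = {'d': 4}; result = True

True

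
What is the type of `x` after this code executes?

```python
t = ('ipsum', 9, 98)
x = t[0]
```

Index 0 of tuple is a str literal

str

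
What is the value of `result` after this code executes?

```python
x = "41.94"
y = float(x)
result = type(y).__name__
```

x is str; y is float; result = 'float'

'float'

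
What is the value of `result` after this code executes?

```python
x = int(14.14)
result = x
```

x = 14; result = 14

14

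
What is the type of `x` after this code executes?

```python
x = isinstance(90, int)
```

isinstance() returns bool

bool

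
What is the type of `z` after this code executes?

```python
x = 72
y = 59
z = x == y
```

Equality comparison returns bool

bool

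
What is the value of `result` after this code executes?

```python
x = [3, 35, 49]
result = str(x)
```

x = [3, 35, 49]; result = '[3, 35, 49]'

'[3, 35, 49]'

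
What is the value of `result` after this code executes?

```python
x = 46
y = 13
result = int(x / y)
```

x = 46; y = 13; result = 3

3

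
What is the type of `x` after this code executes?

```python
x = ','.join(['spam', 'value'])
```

str.join() returns str

str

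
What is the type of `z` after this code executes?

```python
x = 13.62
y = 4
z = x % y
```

float % int = float

float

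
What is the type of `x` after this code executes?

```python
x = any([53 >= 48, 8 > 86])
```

any() returns bool

bool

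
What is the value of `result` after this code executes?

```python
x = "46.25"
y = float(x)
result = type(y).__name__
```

x is str; y is float; result = 'float'

'float'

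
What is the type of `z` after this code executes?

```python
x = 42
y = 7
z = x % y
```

int % int = int

int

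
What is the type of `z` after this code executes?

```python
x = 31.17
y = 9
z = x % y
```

float % int = float

float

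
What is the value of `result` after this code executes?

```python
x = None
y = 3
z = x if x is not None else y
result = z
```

x = None; y = 3; z = 3; result = 3

3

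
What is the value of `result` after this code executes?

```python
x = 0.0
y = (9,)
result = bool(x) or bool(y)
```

x = 0.0; y = (9,); result = True

True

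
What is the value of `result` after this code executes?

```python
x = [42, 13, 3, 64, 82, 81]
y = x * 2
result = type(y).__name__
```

x is list; y is list; result = 'list'

'list'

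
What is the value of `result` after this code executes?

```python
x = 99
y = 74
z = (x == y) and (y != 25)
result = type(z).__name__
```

x is int; y is int; z is bool; result = 'bool'

'bool'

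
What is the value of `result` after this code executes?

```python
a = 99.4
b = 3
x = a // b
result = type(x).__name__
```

a is float; b is int; x is float; result = 'float'

'float'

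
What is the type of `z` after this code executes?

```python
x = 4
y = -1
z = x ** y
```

int ** negative = float

float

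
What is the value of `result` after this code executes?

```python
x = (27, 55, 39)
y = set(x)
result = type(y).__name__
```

x is tuple; y is set; result = 'set'

'set'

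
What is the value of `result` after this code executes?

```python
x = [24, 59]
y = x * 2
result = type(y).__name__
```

x is list; y is list; result = 'list'

'list'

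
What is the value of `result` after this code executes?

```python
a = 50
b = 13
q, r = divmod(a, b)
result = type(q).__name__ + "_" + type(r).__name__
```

a is int; b is int; q is int; r is int; result = 'int_int'

'int_int'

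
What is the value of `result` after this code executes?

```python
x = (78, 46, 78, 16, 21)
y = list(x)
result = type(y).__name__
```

x is tuple; y is list; result = 'list'

'list'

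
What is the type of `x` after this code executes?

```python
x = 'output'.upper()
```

str.upper() returns str

str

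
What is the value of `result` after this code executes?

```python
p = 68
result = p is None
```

p = 68; result = False

False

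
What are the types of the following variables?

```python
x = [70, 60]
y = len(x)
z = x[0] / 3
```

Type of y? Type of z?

len() returns int; int / int = float

int, float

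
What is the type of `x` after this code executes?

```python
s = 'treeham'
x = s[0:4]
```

Slicing a str returns str

str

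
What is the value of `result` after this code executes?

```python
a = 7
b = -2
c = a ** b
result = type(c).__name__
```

a is int; b is int; c is float; result = 'float'

'float'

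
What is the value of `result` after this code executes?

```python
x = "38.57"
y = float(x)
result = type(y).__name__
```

x is str; y is float; result = 'float'

'float'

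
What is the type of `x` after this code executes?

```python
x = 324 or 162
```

'or' returns first truthy value (int)

int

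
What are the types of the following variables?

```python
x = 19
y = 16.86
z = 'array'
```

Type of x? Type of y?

x is assigned a bare integer (no decimal point), so it is an int; y is assigned a number with a decimal point, so it is a float

int, float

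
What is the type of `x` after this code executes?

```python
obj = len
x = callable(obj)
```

callable() returns bool

bool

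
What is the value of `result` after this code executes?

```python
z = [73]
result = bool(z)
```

z = [73]; result = True

True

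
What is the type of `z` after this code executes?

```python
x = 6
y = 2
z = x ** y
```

positive int ** positive int = int

int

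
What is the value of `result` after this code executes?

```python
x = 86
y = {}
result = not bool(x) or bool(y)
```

x = 86; y = {}; result = False

False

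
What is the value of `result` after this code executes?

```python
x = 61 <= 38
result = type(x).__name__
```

x is bool; result = 'bool'

'bool'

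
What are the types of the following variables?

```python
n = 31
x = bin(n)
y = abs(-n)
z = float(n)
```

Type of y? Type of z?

abs() of int returns int; float() returns float

int, float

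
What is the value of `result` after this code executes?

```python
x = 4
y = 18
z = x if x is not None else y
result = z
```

x = 4; y = 18; z = 4; result = 4

4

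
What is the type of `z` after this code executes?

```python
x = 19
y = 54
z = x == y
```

Equality comparison returns bool

bool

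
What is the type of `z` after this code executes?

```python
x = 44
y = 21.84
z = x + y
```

int + float = float

float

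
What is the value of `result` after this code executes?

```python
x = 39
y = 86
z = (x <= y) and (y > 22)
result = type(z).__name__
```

x is int; y is int; z is bool; result = 'bool'

'bool'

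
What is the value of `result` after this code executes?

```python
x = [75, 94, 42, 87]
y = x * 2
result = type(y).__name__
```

x is list; y is list; result = 'list'

'list'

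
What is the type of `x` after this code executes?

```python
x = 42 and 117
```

'and' with truthy values returns last operand (int)

int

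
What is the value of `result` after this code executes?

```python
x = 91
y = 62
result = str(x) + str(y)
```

x = 91; y = 62; result = '9162'

'9162'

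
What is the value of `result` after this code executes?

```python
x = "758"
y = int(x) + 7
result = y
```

x = '758'; y = 765; result = 765

765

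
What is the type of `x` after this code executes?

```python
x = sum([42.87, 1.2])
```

sum() of floats returns float

float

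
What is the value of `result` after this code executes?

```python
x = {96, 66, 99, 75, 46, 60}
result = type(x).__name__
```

x is set; result = 'set'

'set'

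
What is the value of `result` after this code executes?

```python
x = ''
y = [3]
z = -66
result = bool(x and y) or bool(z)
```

x = ''; y = [3]; z = -66; result = True

True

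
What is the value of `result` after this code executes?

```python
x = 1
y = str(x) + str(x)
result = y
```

x = 1; y = '11'; result = '11'

'11'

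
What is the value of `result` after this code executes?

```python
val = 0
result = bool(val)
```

val = 0; result = False

False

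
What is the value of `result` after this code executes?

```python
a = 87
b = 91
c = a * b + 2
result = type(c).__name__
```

a is int; b is int; c is int; result = 'int'

'int'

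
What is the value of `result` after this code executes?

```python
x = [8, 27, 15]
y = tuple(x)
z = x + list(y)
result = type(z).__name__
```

x is list; y is tuple; z is list; result = 'list'

'list'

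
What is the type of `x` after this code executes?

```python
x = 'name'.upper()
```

str.upper() returns str

str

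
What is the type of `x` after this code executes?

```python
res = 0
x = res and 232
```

'and' returns first falsy value (0 is int)

int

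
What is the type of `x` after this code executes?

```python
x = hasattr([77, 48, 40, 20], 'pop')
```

hasattr() returns bool

bool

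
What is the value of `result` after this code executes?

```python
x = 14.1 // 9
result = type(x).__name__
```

x is float; result = 'float'

'float'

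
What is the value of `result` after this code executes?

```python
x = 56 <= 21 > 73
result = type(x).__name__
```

x is bool; result = 'bool'

'bool'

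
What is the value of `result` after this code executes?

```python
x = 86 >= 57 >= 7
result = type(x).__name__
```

x is bool; result = 'bool'

'bool'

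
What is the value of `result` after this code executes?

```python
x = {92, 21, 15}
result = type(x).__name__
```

x is set; result = 'set'

'set'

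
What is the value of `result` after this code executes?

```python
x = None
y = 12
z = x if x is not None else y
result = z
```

x = None; y = 12; z = 12; result = 12

12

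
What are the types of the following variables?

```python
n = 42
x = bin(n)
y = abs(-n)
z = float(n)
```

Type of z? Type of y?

float() returns float; abs() of int returns int

float, int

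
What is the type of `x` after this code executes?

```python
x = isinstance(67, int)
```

isinstance() returns bool

bool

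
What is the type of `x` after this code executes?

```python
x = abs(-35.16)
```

abs() of float returns float

float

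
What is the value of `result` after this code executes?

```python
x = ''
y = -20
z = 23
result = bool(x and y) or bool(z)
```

x = ''; y = -20; z = 23; result = True

True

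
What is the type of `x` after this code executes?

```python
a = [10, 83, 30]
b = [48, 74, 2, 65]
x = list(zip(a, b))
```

list(zip()) returns a list of tuples

list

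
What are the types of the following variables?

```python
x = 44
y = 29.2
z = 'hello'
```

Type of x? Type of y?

x is assigned a bare integer (no decimal point), so it is an int; y is assigned a number with a decimal point, so it is a float

int, float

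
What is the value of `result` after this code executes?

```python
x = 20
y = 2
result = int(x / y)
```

x = 20; y = 2; result = 10

10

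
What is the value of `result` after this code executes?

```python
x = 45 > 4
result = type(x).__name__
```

x is bool; result = 'bool'

'bool'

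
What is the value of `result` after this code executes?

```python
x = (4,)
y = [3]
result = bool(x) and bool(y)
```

x = (4,); y = [3]; result = True

True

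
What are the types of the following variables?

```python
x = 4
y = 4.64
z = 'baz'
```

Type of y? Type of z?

y is assigned a number with a decimal point, so it is a float; z is assigned a quoted string literal, so it is a str

float, str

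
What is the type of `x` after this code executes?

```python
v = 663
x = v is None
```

'is' comparison returns bool

bool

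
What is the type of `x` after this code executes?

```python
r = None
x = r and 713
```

'and' returns first falsy value (None)

NoneType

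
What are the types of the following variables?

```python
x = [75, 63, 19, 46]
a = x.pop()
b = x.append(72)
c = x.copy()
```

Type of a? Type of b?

pop() returns element; append() returns None

int, NoneType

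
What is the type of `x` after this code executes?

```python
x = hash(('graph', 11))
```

hash() returns int

int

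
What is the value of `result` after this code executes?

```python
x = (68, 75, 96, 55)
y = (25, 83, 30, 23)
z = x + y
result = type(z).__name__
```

x is tuple; y is tuple; z is tuple; result = 'tuple'

'tuple'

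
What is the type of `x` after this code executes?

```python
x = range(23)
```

range() returns a range object

range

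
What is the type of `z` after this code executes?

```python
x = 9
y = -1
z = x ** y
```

int ** negative = float

float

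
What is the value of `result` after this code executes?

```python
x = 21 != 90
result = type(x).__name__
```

x is bool; result = 'bool'

'bool'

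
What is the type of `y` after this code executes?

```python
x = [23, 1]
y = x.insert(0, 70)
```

list.insert() returns None

NoneType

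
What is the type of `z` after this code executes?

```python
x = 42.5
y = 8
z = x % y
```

float % int = float

float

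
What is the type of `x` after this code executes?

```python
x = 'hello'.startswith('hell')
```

str.startswith() returns bool

bool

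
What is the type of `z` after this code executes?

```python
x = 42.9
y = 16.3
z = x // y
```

float // float = float

float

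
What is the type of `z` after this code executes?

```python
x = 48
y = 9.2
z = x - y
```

int - float = float

float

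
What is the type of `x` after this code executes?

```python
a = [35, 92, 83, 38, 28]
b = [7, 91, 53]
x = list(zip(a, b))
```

list(zip()) returns a list of tuples

list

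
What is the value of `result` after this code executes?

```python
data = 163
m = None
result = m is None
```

data = 163; m = None; result = True

True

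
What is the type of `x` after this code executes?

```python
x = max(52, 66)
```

max() of ints returns int

int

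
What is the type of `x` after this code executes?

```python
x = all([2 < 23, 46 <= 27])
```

all() returns bool

bool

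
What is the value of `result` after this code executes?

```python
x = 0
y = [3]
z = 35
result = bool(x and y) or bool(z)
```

x = 0; y = [3]; z = 35; result = True

True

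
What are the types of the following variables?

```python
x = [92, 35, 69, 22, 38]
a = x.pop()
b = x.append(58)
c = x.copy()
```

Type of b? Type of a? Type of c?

append() returns None; pop() returns element; copy() returns list

NoneType, int, list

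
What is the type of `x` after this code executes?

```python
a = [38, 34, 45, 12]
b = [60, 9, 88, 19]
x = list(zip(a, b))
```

list(zip()) returns a list of tuples

list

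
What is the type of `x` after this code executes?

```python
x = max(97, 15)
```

max() of ints returns int

int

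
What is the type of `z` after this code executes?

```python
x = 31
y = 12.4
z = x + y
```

int + float = float

float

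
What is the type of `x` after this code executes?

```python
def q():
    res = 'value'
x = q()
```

Function without return returns None

NoneType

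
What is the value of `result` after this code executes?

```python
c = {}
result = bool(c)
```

c = {}; result = False

False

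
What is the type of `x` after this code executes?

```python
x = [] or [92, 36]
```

'or' returns first truthy value (list)

list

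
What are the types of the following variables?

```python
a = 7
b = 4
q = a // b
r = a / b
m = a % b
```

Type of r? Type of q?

/ returns float; // returns int

float, int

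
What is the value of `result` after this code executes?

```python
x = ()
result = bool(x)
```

x = (); result = False

False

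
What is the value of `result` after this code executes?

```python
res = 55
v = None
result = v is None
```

res = 55; v = None; result = True

True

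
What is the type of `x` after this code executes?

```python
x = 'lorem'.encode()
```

str.encode() returns bytes

bytes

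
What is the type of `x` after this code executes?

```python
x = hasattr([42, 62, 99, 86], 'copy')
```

hasattr() returns bool

bool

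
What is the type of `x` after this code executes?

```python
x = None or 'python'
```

'or' with None returns the other truthy value (str)

str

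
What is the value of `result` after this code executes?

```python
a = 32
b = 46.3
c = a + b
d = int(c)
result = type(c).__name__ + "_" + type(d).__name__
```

a is int; b is float; c is float; d is int; result = 'float_int'

'float_int'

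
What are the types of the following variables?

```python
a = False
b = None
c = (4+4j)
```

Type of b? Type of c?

b is assigned None, whose type is NoneType; c is assigned (4+4j), an int plus an imaginary literal (j suffix), which evaluates to complex

NoneType, complex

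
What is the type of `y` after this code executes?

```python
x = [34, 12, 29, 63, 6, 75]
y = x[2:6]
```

Slicing a list returns a list

list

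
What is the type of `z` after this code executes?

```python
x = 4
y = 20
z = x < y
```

Comparison returns bool

bool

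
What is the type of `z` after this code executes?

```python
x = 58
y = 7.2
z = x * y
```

int * float = float

float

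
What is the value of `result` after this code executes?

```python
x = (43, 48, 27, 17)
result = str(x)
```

x = (43, 48, 27, 17); result = '(43, 48, 27, 17)'

'(43, 48, 27, 17)'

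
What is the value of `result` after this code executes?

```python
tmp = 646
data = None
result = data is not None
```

tmp = 646; data = None; result = False

False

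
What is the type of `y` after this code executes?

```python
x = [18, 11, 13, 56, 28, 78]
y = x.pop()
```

list.pop() returns the popped element

int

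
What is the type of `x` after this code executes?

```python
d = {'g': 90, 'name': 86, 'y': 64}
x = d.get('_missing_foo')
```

dict.get() returns None when key not found

NoneType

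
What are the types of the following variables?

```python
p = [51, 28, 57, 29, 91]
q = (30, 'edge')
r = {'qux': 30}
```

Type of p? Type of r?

p is assigned a list literal (square brackets); r is assigned a dict literal ({key: value})

list, dict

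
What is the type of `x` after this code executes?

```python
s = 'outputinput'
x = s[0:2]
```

Slicing a str returns str

str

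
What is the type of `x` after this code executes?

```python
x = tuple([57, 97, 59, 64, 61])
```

tuple() constructor returns tuple

tuple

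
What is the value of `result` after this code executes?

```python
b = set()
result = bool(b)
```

b = set(); result = False

False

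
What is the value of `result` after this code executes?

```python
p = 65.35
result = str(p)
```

p = 65.35; result = '65.35'

'65.35'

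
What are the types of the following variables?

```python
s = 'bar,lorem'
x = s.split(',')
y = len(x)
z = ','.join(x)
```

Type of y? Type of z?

len() returns int; str.join() returns str

int, str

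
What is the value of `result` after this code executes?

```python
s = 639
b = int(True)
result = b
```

s = 639; b = 1; result = 1

1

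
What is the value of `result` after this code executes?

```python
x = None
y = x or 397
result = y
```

x = None; y = 397; result = 397

397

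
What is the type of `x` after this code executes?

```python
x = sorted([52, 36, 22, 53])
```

sorted() always returns list

list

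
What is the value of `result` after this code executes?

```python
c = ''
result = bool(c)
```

c = ''; result = False

False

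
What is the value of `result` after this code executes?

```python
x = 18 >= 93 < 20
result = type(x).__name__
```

x is bool; result = 'bool'

'bool'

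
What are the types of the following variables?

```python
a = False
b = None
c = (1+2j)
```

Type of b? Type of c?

b is assigned None, whose type is NoneType; c is assigned (1+2j), an int plus an imaginary literal (j suffix), which evaluates to complex

NoneType, complex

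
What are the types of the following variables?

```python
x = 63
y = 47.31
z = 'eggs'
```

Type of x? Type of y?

x is assigned a bare integer (no decimal point), so it is an int; y is assigned a number with a decimal point, so it is a float

int, float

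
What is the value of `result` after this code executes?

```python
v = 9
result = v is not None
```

v = 9; result = True

True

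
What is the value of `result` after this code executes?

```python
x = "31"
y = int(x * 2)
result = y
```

x = '31'; y = 3131; result = 3131

3131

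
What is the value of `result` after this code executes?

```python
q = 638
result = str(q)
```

q = 638; result = '638'

'638'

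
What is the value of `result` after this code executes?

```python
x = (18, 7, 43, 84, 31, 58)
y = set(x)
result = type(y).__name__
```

x is tuple; y is set; result = 'set'

'set'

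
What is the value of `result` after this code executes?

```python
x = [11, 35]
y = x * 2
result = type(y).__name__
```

x is list; y is list; result = 'list'

'list'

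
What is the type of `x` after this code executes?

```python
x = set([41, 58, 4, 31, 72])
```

set() constructor returns set

set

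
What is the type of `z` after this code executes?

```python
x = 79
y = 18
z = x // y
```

int // int = int

int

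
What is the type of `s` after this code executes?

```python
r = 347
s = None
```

None has type NoneType

NoneType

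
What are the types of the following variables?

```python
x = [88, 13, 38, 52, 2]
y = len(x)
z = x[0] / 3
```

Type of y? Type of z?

len() returns int; int / int = float

int, float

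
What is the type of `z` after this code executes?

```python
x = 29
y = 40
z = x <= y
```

Comparison returns bool

bool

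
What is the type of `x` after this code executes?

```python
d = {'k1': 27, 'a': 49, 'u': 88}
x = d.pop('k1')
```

dict.pop() returns the value

int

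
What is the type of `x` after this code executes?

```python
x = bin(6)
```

bin() returns str representation

str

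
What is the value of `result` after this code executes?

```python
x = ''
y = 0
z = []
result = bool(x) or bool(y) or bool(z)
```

x = ''; y = 0; z = []; result = False

False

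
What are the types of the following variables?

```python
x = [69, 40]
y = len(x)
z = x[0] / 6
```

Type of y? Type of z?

len() returns int; int / int = float

int, float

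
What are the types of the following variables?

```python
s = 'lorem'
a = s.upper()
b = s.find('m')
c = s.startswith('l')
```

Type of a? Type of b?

upper() returns str; find() returns int

str, int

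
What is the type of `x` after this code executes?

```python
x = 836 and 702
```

'and' with truthy values returns last operand (int)

int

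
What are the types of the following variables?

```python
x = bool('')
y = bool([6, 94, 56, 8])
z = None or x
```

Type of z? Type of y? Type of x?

None or bool returns the bool; bool() returns bool; bool() returns bool

bool, bool, bool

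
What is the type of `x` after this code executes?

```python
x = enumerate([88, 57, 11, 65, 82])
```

enumerate() returns an enumerate object

enumerate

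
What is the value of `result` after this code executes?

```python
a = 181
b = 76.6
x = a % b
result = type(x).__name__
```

a is int; b is float; x is float; result = 'float'

'float'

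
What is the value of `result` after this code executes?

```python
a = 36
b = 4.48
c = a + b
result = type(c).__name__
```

a is int; b is float; c is float; result = 'float'

'float'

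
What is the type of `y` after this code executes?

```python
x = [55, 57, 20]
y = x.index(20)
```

list.index() returns int

int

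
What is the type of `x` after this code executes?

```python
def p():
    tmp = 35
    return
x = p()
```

Bare return returns None

NoneType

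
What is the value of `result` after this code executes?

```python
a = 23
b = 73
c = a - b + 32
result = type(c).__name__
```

a is int; b is int; c is int; result = 'int'

'int'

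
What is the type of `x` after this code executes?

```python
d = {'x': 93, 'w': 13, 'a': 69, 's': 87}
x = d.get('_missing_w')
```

dict.get() returns None when key not found

NoneType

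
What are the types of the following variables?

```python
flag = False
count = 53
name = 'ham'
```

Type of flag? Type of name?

flag is assigned the constant False, which has type bool; name is assigned a quoted string literal, so it is a str

bool, str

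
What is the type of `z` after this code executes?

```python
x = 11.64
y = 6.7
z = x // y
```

float // float = float

float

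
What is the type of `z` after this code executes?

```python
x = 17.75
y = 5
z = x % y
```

float % int = float

float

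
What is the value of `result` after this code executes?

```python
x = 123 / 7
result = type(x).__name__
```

x is float; result = 'float'

'float'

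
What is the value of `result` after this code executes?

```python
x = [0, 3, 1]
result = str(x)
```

x = [0, 3, 1]; result = '[0, 3, 1]'

'[0, 3, 1]'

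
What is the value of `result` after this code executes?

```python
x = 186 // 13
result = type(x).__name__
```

x is int; result = 'int'

'int'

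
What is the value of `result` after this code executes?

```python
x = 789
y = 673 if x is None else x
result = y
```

x = 789; y = 789; result = 789

789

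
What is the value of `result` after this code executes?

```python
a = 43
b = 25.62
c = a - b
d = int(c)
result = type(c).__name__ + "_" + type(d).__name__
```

a is int; b is float; c is float; d is int; result = 'float_int'

'float_int'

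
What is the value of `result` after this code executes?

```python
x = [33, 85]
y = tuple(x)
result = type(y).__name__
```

x is list; y is tuple; result = 'tuple'

'tuple'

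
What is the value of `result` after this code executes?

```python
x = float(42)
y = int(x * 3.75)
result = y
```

x = 42.0; y = 157; result = 157

157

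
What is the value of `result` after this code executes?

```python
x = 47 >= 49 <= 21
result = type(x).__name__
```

x is bool; result = 'bool'

'bool'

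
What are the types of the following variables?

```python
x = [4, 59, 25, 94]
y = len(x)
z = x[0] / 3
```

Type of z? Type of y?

int / int = float; len() returns int

float, int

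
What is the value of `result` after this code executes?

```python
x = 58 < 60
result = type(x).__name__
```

x is bool; result = 'bool'

'bool'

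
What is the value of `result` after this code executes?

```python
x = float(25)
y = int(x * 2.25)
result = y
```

x = 25.0; y = 56; result = 56

56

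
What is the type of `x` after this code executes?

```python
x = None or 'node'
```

'or' with None returns the other truthy value (str)

str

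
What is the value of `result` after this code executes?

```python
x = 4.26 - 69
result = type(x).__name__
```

x is float; result = 'float'

'float'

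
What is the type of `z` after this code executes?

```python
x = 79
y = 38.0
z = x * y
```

int * float = float

float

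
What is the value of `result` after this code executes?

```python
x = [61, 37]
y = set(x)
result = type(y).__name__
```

x is list; y is set; result = 'set'

'set'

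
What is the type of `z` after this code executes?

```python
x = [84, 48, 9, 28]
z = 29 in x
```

'in' operator returns bool

bool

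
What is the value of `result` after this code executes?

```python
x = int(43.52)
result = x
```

x = 43; result = 43

43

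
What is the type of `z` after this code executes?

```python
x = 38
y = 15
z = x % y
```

int % int = int

int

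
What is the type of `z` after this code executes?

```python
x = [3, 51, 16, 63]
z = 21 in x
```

'in' operator returns bool

bool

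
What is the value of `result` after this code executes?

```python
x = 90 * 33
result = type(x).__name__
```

x is int; result = 'int'

'int'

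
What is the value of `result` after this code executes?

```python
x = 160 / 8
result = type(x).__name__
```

x is float; result = 'float'

'float'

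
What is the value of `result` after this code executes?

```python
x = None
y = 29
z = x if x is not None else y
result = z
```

x = None; y = 29; z = 29; result = 29

29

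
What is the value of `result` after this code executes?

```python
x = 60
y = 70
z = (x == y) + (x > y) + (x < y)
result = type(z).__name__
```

x is int; y is int; z is int; result = 'int'

'int'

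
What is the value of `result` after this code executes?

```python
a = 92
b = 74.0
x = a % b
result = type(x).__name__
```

a is int; b is float; x is float; result = 'float'

'float'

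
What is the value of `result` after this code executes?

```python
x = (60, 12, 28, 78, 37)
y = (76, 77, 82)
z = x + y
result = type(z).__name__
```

x is tuple; y is tuple; z is tuple; result = 'tuple'

'tuple'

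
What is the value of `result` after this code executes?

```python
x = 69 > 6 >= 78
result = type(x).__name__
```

x is bool; result = 'bool'

'bool'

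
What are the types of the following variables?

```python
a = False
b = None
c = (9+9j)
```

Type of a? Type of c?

a is assigned the constant False, which has type bool; c is assigned (9+9j), an int plus an imaginary literal (j suffix), which evaluates to complex

bool, complex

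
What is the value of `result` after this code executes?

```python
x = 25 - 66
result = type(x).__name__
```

x is int; result = 'int'

'int'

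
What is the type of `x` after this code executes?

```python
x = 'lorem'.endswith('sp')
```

str.endswith() returns bool

bool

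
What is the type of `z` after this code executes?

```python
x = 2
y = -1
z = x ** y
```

int ** negative = float

float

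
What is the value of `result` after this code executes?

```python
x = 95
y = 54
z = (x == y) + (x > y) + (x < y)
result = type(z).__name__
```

x is int; y is int; z is int; result = 'int'

'int'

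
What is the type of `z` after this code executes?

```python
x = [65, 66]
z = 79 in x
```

'in' operator returns bool

bool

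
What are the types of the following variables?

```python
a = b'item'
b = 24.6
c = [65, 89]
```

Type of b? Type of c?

b is assigned a number with a decimal point, so it is a float; c is assigned a list literal (square brackets)

float, list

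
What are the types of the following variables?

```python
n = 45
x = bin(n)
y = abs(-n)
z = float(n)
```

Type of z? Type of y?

float() returns float; abs() of int returns int

float, int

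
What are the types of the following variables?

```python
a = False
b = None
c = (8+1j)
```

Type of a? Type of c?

a is assigned the constant False, which has type bool; c is assigned (8+1j), an int plus an imaginary literal (j suffix), which evaluates to complex

bool, complex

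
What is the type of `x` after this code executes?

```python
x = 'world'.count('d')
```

str.count() returns int

int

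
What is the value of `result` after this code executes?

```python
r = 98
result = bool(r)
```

r = 98; result = True

True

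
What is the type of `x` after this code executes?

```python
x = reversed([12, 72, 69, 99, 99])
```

reversed() on a list returns list_reverseiterator

list_reverseiterator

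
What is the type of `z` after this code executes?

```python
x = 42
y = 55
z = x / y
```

int / int = float

float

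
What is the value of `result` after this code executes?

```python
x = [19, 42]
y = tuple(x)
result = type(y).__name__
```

x is list; y is tuple; result = 'tuple'

'tuple'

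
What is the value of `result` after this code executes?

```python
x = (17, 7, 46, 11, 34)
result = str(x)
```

x = (17, 7, 46, 11, 34); result = '(17, 7, 46, 11, 34)'

'(17, 7, 46, 11, 34)'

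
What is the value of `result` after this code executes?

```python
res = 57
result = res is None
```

res = 57; result = False

False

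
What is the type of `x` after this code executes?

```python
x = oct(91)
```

oct() returns str representation

str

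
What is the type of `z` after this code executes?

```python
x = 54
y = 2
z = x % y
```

int % int = int

int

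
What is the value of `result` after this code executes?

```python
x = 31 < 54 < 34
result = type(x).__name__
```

x is bool; result = 'bool'

'bool'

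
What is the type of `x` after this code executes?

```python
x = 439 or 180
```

'or' returns first truthy value (int)

int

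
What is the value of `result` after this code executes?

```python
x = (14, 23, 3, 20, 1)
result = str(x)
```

x = (14, 23, 3, 20, 1); result = '(14, 23, 3, 20, 1)'

'(14, 23, 3, 20, 1)'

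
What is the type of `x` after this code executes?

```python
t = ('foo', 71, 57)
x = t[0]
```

Index 0 of tuple is a str literal

str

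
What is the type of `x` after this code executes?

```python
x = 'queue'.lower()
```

str.lower() returns str

str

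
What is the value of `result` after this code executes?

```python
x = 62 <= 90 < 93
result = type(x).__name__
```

x is bool; result = 'bool'

'bool'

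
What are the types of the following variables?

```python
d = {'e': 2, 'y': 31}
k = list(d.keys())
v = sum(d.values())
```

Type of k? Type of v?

list() converts to list; sum of ints is int

list, int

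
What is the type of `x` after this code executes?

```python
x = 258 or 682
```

'or' returns first truthy value (int)

int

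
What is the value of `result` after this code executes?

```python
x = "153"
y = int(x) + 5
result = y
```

x = '153'; y = 158; result = 158

158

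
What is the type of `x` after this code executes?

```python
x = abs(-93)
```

abs() of int returns int

int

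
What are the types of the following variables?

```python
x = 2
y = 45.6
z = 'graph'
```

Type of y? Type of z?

y is assigned a number with a decimal point, so it is a float; z is assigned a quoted string literal, so it is a str

float, str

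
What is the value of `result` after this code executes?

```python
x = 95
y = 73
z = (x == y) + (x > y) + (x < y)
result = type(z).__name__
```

x is int; y is int; z is int; result = 'int'

'int'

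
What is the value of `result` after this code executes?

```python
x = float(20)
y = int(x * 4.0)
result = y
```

x = 20.0; y = 80; result = 80

80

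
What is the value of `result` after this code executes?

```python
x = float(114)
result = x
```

x = 114.0; result = 114.0

114.0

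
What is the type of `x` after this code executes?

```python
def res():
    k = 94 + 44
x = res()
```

Function without return returns None

NoneType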